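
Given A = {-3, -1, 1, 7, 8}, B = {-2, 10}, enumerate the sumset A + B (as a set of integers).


A + B = {a + b : a ∈ A, b ∈ B}.
Enumerate all |A|·|B| = 5·2 = 10 pairs (a, b) and collect distinct sums.
a = -3: -3+-2=-5, -3+10=7
a = -1: -1+-2=-3, -1+10=9
a = 1: 1+-2=-1, 1+10=11
a = 7: 7+-2=5, 7+10=17
a = 8: 8+-2=6, 8+10=18
Collecting distinct sums: A + B = {-5, -3, -1, 5, 6, 7, 9, 11, 17, 18}
|A + B| = 10

A + B = {-5, -3, -1, 5, 6, 7, 9, 11, 17, 18}


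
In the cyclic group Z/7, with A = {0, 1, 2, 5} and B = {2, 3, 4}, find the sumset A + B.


Work in Z/7Z: reduce every sum a + b modulo 7.
Enumerate all 12 pairs:
a = 0: 0+2=2, 0+3=3, 0+4=4
a = 1: 1+2=3, 1+3=4, 1+4=5
a = 2: 2+2=4, 2+3=5, 2+4=6
a = 5: 5+2=0, 5+3=1, 5+4=2
Distinct residues collected: {0, 1, 2, 3, 4, 5, 6}
|A + B| = 7 (out of 7 total residues).

A + B = {0, 1, 2, 3, 4, 5, 6}


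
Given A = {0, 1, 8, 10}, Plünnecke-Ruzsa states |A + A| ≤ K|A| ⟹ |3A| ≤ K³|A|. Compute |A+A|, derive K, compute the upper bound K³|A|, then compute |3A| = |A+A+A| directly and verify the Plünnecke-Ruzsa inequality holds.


|A| = 4.
Step 1: Compute A + A by enumerating all 16 pairs.
A + A = {0, 1, 2, 8, 9, 10, 11, 16, 18, 20}, so |A + A| = 10.
Step 2: Doubling constant K = |A + A|/|A| = 10/4 = 10/4 ≈ 2.5000.
Step 3: Plünnecke-Ruzsa gives |3A| ≤ K³·|A| = (2.5000)³ · 4 ≈ 62.5000.
Step 4: Compute 3A = A + A + A directly by enumerating all triples (a,b,c) ∈ A³; |3A| = 19.
Step 5: Check 19 ≤ 62.5000? Yes ✓.

K = 10/4, Plünnecke-Ruzsa bound K³|A| ≈ 62.5000, |3A| = 19, inequality holds.


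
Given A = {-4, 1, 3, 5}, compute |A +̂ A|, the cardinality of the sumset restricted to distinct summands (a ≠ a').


Restricted sumset: A +̂ A = {a + a' : a ∈ A, a' ∈ A, a ≠ a'}.
Equivalently, take A + A and drop any sum 2a that is achievable ONLY as a + a for a ∈ A (i.e. sums representable only with equal summands).
Enumerate pairs (a, a') with a < a' (symmetric, so each unordered pair gives one sum; this covers all a ≠ a'):
  -4 + 1 = -3
  -4 + 3 = -1
  -4 + 5 = 1
  1 + 3 = 4
  1 + 5 = 6
  3 + 5 = 8
Collected distinct sums: {-3, -1, 1, 4, 6, 8}
|A +̂ A| = 6
(Reference bound: |A +̂ A| ≥ 2|A| - 3 for |A| ≥ 2, with |A| = 4 giving ≥ 5.)

|A +̂ A| = 6


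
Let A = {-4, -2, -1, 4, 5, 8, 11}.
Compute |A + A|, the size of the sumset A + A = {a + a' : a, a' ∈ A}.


A + A = {a + a' : a, a' ∈ A}; |A| = 7.
General bounds: 2|A| - 1 ≤ |A + A| ≤ |A|(|A|+1)/2, i.e. 13 ≤ |A + A| ≤ 28.
Lower bound 2|A|-1 is attained iff A is an arithmetic progression.
Enumerate sums a + a' for a ≤ a' (symmetric, so this suffices):
a = -4: -4+-4=-8, -4+-2=-6, -4+-1=-5, -4+4=0, -4+5=1, -4+8=4, -4+11=7
a = -2: -2+-2=-4, -2+-1=-3, -2+4=2, -2+5=3, -2+8=6, -2+11=9
a = -1: -1+-1=-2, -1+4=3, -1+5=4, -1+8=7, -1+11=10
a = 4: 4+4=8, 4+5=9, 4+8=12, 4+11=15
a = 5: 5+5=10, 5+8=13, 5+11=16
a = 8: 8+8=16, 8+11=19
a = 11: 11+11=22
Distinct sums: {-8, -6, -5, -4, -3, -2, 0, 1, 2, 3, 4, 6, 7, 8, 9, 10, 12, 13, 15, 16, 19, 22}
|A + A| = 22

|A + A| = 22


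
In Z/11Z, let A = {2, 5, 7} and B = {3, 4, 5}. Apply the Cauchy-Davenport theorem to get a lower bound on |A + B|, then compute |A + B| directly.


Cauchy-Davenport: |A + B| ≥ min(p, |A| + |B| - 1) for A, B nonempty in Z/pZ.
|A| = 3, |B| = 3, p = 11.
CD lower bound = min(11, 3 + 3 - 1) = min(11, 5) = 5.
Compute A + B mod 11 directly:
a = 2: 2+3=5, 2+4=6, 2+5=7
a = 5: 5+3=8, 5+4=9, 5+5=10
a = 7: 7+3=10, 7+4=0, 7+5=1
A + B = {0, 1, 5, 6, 7, 8, 9, 10}, so |A + B| = 8.
Verify: 8 ≥ 5? Yes ✓.

CD lower bound = 5, actual |A + B| = 8.


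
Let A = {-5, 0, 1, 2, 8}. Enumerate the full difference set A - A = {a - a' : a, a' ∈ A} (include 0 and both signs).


A - A = {a - a' : a, a' ∈ A}.
Compute a - a' for each ordered pair (a, a'):
a = -5: -5--5=0, -5-0=-5, -5-1=-6, -5-2=-7, -5-8=-13
a = 0: 0--5=5, 0-0=0, 0-1=-1, 0-2=-2, 0-8=-8
a = 1: 1--5=6, 1-0=1, 1-1=0, 1-2=-1, 1-8=-7
a = 2: 2--5=7, 2-0=2, 2-1=1, 2-2=0, 2-8=-6
a = 8: 8--5=13, 8-0=8, 8-1=7, 8-2=6, 8-8=0
Collecting distinct values (and noting 0 appears from a-a):
A - A = {-13, -8, -7, -6, -5, -2, -1, 0, 1, 2, 5, 6, 7, 8, 13}
|A - A| = 15

A - A = {-13, -8, -7, -6, -5, -2, -1, 0, 1, 2, 5, 6, 7, 8, 13}


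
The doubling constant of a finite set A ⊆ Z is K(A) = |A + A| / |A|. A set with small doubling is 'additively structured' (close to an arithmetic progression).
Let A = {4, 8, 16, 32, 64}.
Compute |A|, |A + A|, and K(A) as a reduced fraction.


|A| = 5.
Compute A + A by enumerating all 25 pairs.
A + A = {8, 12, 16, 20, 24, 32, 36, 40, 48, 64, 68, 72, 80, 96, 128}, so |A + A| = 15.
K = |A + A| / |A| = 15/5 = 3/1 ≈ 3.0000.
Reference: AP of size 5 gives K = 9/5 ≈ 1.8000; a fully generic set of size 5 gives K ≈ 3.0000.

|A| = 5, |A + A| = 15, K = 15/5 = 3/1.


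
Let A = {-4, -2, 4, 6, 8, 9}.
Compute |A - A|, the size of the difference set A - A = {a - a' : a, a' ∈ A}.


A - A = {a - a' : a, a' ∈ A}; |A| = 6.
Bounds: 2|A|-1 ≤ |A - A| ≤ |A|² - |A| + 1, i.e. 11 ≤ |A - A| ≤ 31.
Note: 0 ∈ A - A always (from a - a). The set is symmetric: if d ∈ A - A then -d ∈ A - A.
Enumerate nonzero differences d = a - a' with a > a' (then include -d):
Positive differences: {1, 2, 3, 4, 5, 6, 8, 10, 11, 12, 13}
Full difference set: {0} ∪ (positive diffs) ∪ (negative diffs).
|A - A| = 1 + 2·11 = 23 (matches direct enumeration: 23).

|A - A| = 23


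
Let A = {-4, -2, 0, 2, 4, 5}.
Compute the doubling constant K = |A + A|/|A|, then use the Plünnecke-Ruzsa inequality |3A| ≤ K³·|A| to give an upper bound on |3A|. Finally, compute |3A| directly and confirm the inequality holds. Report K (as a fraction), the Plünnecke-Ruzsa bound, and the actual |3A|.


|A| = 6.
Step 1: Compute A + A by enumerating all 36 pairs.
A + A = {-8, -6, -4, -2, 0, 1, 2, 3, 4, 5, 6, 7, 8, 9, 10}, so |A + A| = 15.
Step 2: Doubling constant K = |A + A|/|A| = 15/6 = 15/6 ≈ 2.5000.
Step 3: Plünnecke-Ruzsa gives |3A| ≤ K³·|A| = (2.5000)³ · 6 ≈ 93.7500.
Step 4: Compute 3A = A + A + A directly by enumerating all triples (a,b,c) ∈ A³; |3A| = 24.
Step 5: Check 24 ≤ 93.7500? Yes ✓.

K = 15/6, Plünnecke-Ruzsa bound K³|A| ≈ 93.7500, |3A| = 24, inequality holds.


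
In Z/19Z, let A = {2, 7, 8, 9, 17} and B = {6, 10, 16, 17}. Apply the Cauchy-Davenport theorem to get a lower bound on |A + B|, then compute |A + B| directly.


Cauchy-Davenport: |A + B| ≥ min(p, |A| + |B| - 1) for A, B nonempty in Z/pZ.
|A| = 5, |B| = 4, p = 19.
CD lower bound = min(19, 5 + 4 - 1) = min(19, 8) = 8.
Compute A + B mod 19 directly:
a = 2: 2+6=8, 2+10=12, 2+16=18, 2+17=0
a = 7: 7+6=13, 7+10=17, 7+16=4, 7+17=5
a = 8: 8+6=14, 8+10=18, 8+16=5, 8+17=6
a = 9: 9+6=15, 9+10=0, 9+16=6, 9+17=7
a = 17: 17+6=4, 17+10=8, 17+16=14, 17+17=15
A + B = {0, 4, 5, 6, 7, 8, 12, 13, 14, 15, 17, 18}, so |A + B| = 12.
Verify: 12 ≥ 8? Yes ✓.

CD lower bound = 8, actual |A + B| = 12.


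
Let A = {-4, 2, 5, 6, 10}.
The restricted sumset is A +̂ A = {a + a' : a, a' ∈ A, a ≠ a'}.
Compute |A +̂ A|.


Restricted sumset: A +̂ A = {a + a' : a ∈ A, a' ∈ A, a ≠ a'}.
Equivalently, take A + A and drop any sum 2a that is achievable ONLY as a + a for a ∈ A (i.e. sums representable only with equal summands).
Enumerate pairs (a, a') with a < a' (symmetric, so each unordered pair gives one sum; this covers all a ≠ a'):
  -4 + 2 = -2
  -4 + 5 = 1
  -4 + 6 = 2
  -4 + 10 = 6
  2 + 5 = 7
  2 + 6 = 8
  2 + 10 = 12
  5 + 6 = 11
  5 + 10 = 15
  6 + 10 = 16
Collected distinct sums: {-2, 1, 2, 6, 7, 8, 11, 12, 15, 16}
|A +̂ A| = 10
(Reference bound: |A +̂ A| ≥ 2|A| - 3 for |A| ≥ 2, with |A| = 5 giving ≥ 7.)

|A +̂ A| = 10


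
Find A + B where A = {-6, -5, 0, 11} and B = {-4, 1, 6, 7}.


A + B = {a + b : a ∈ A, b ∈ B}.
Enumerate all |A|·|B| = 4·4 = 16 pairs (a, b) and collect distinct sums.
a = -6: -6+-4=-10, -6+1=-5, -6+6=0, -6+7=1
a = -5: -5+-4=-9, -5+1=-4, -5+6=1, -5+7=2
a = 0: 0+-4=-4, 0+1=1, 0+6=6, 0+7=7
a = 11: 11+-4=7, 11+1=12, 11+6=17, 11+7=18
Collecting distinct sums: A + B = {-10, -9, -5, -4, 0, 1, 2, 6, 7, 12, 17, 18}
|A + B| = 12

A + B = {-10, -9, -5, -4, 0, 1, 2, 6, 7, 12, 17, 18}


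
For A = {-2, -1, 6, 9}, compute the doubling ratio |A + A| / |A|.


|A| = 4.
Compute A + A by enumerating all 16 pairs.
A + A = {-4, -3, -2, 4, 5, 7, 8, 12, 15, 18}, so |A + A| = 10.
K = |A + A| / |A| = 10/4 = 5/2 ≈ 2.5000.
Reference: AP of size 4 gives K = 7/4 ≈ 1.7500; a fully generic set of size 4 gives K ≈ 2.5000.

|A| = 4, |A + A| = 10, K = 10/4 = 5/2.


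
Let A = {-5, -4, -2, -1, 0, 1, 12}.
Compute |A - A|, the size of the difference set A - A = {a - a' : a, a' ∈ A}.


A - A = {a - a' : a, a' ∈ A}; |A| = 7.
Bounds: 2|A|-1 ≤ |A - A| ≤ |A|² - |A| + 1, i.e. 13 ≤ |A - A| ≤ 43.
Note: 0 ∈ A - A always (from a - a). The set is symmetric: if d ∈ A - A then -d ∈ A - A.
Enumerate nonzero differences d = a - a' with a > a' (then include -d):
Positive differences: {1, 2, 3, 4, 5, 6, 11, 12, 13, 14, 16, 17}
Full difference set: {0} ∪ (positive diffs) ∪ (negative diffs).
|A - A| = 1 + 2·12 = 25 (matches direct enumeration: 25).

|A - A| = 25


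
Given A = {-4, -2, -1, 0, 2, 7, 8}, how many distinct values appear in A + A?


A + A = {a + a' : a, a' ∈ A}; |A| = 7.
General bounds: 2|A| - 1 ≤ |A + A| ≤ |A|(|A|+1)/2, i.e. 13 ≤ |A + A| ≤ 28.
Lower bound 2|A|-1 is attained iff A is an arithmetic progression.
Enumerate sums a + a' for a ≤ a' (symmetric, so this suffices):
a = -4: -4+-4=-8, -4+-2=-6, -4+-1=-5, -4+0=-4, -4+2=-2, -4+7=3, -4+8=4
a = -2: -2+-2=-4, -2+-1=-3, -2+0=-2, -2+2=0, -2+7=5, -2+8=6
a = -1: -1+-1=-2, -1+0=-1, -1+2=1, -1+7=6, -1+8=7
a = 0: 0+0=0, 0+2=2, 0+7=7, 0+8=8
a = 2: 2+2=4, 2+7=9, 2+8=10
a = 7: 7+7=14, 7+8=15
a = 8: 8+8=16
Distinct sums: {-8, -6, -5, -4, -3, -2, -1, 0, 1, 2, 3, 4, 5, 6, 7, 8, 9, 10, 14, 15, 16}
|A + A| = 21

|A + A| = 21


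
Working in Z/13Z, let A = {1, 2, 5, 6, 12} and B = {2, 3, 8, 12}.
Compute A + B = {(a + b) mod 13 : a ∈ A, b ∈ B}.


Work in Z/13Z: reduce every sum a + b modulo 13.
Enumerate all 20 pairs:
a = 1: 1+2=3, 1+3=4, 1+8=9, 1+12=0
a = 2: 2+2=4, 2+3=5, 2+8=10, 2+12=1
a = 5: 5+2=7, 5+3=8, 5+8=0, 5+12=4
a = 6: 6+2=8, 6+3=9, 6+8=1, 6+12=5
a = 12: 12+2=1, 12+3=2, 12+8=7, 12+12=11
Distinct residues collected: {0, 1, 2, 3, 4, 5, 7, 8, 9, 10, 11}
|A + B| = 11 (out of 13 total residues).

A + B = {0, 1, 2, 3, 4, 5, 7, 8, 9, 10, 11}


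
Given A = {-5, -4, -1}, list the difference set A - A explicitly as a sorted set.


A - A = {a - a' : a, a' ∈ A}.
Compute a - a' for each ordered pair (a, a'):
a = -5: -5--5=0, -5--4=-1, -5--1=-4
a = -4: -4--5=1, -4--4=0, -4--1=-3
a = -1: -1--5=4, -1--4=3, -1--1=0
Collecting distinct values (and noting 0 appears from a-a):
A - A = {-4, -3, -1, 0, 1, 3, 4}
|A - A| = 7

A - A = {-4, -3, -1, 0, 1, 3, 4}


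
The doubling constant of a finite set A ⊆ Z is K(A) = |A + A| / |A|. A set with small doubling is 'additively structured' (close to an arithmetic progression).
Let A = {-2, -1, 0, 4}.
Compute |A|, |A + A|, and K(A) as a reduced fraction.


|A| = 4.
Compute A + A by enumerating all 16 pairs.
A + A = {-4, -3, -2, -1, 0, 2, 3, 4, 8}, so |A + A| = 9.
K = |A + A| / |A| = 9/4 (already in lowest terms) ≈ 2.2500.
Reference: AP of size 4 gives K = 7/4 ≈ 1.7500; a fully generic set of size 4 gives K ≈ 2.5000.

|A| = 4, |A + A| = 9, K = 9/4.


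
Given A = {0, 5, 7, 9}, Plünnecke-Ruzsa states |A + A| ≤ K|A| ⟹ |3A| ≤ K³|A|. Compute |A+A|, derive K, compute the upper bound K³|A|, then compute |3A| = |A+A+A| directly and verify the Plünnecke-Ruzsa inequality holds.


|A| = 4.
Step 1: Compute A + A by enumerating all 16 pairs.
A + A = {0, 5, 7, 9, 10, 12, 14, 16, 18}, so |A + A| = 9.
Step 2: Doubling constant K = |A + A|/|A| = 9/4 = 9/4 ≈ 2.2500.
Step 3: Plünnecke-Ruzsa gives |3A| ≤ K³·|A| = (2.2500)³ · 4 ≈ 45.5625.
Step 4: Compute 3A = A + A + A directly by enumerating all triples (a,b,c) ∈ A³; |3A| = 16.
Step 5: Check 16 ≤ 45.5625? Yes ✓.

K = 9/4, Plünnecke-Ruzsa bound K³|A| ≈ 45.5625, |3A| = 16, inequality holds.


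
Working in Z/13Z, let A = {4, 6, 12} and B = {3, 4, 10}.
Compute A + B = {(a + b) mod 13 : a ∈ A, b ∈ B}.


Work in Z/13Z: reduce every sum a + b modulo 13.
Enumerate all 9 pairs:
a = 4: 4+3=7, 4+4=8, 4+10=1
a = 6: 6+3=9, 6+4=10, 6+10=3
a = 12: 12+3=2, 12+4=3, 12+10=9
Distinct residues collected: {1, 2, 3, 7, 8, 9, 10}
|A + B| = 7 (out of 13 total residues).

A + B = {1, 2, 3, 7, 8, 9, 10}


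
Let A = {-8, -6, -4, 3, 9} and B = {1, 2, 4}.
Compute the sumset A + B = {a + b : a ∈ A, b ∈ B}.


A + B = {a + b : a ∈ A, b ∈ B}.
Enumerate all |A|·|B| = 5·3 = 15 pairs (a, b) and collect distinct sums.
a = -8: -8+1=-7, -8+2=-6, -8+4=-4
a = -6: -6+1=-5, -6+2=-4, -6+4=-2
a = -4: -4+1=-3, -4+2=-2, -4+4=0
a = 3: 3+1=4, 3+2=5, 3+4=7
a = 9: 9+1=10, 9+2=11, 9+4=13
Collecting distinct sums: A + B = {-7, -6, -5, -4, -3, -2, 0, 4, 5, 7, 10, 11, 13}
|A + B| = 13

A + B = {-7, -6, -5, -4, -3, -2, 0, 4, 5, 7, 10, 11, 13}


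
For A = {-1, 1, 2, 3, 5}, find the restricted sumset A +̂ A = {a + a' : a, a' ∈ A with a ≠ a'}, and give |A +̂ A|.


Restricted sumset: A +̂ A = {a + a' : a ∈ A, a' ∈ A, a ≠ a'}.
Equivalently, take A + A and drop any sum 2a that is achievable ONLY as a + a for a ∈ A (i.e. sums representable only with equal summands).
Enumerate pairs (a, a') with a < a' (symmetric, so each unordered pair gives one sum; this covers all a ≠ a'):
  -1 + 1 = 0
  -1 + 2 = 1
  -1 + 3 = 2
  -1 + 5 = 4
  1 + 2 = 3
  1 + 3 = 4
  1 + 5 = 6
  2 + 3 = 5
  2 + 5 = 7
  3 + 5 = 8
Collected distinct sums: {0, 1, 2, 3, 4, 5, 6, 7, 8}
|A +̂ A| = 9
(Reference bound: |A +̂ A| ≥ 2|A| - 3 for |A| ≥ 2, with |A| = 5 giving ≥ 7.)

|A +̂ A| = 9


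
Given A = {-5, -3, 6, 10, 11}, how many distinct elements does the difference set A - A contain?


A - A = {a - a' : a, a' ∈ A}; |A| = 5.
Bounds: 2|A|-1 ≤ |A - A| ≤ |A|² - |A| + 1, i.e. 9 ≤ |A - A| ≤ 21.
Note: 0 ∈ A - A always (from a - a). The set is symmetric: if d ∈ A - A then -d ∈ A - A.
Enumerate nonzero differences d = a - a' with a > a' (then include -d):
Positive differences: {1, 2, 4, 5, 9, 11, 13, 14, 15, 16}
Full difference set: {0} ∪ (positive diffs) ∪ (negative diffs).
|A - A| = 1 + 2·10 = 21 (matches direct enumeration: 21).

|A - A| = 21


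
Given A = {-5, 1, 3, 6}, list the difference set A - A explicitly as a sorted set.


A - A = {a - a' : a, a' ∈ A}.
Compute a - a' for each ordered pair (a, a'):
a = -5: -5--5=0, -5-1=-6, -5-3=-8, -5-6=-11
a = 1: 1--5=6, 1-1=0, 1-3=-2, 1-6=-5
a = 3: 3--5=8, 3-1=2, 3-3=0, 3-6=-3
a = 6: 6--5=11, 6-1=5, 6-3=3, 6-6=0
Collecting distinct values (and noting 0 appears from a-a):
A - A = {-11, -8, -6, -5, -3, -2, 0, 2, 3, 5, 6, 8, 11}
|A - A| = 13

A - A = {-11, -8, -6, -5, -3, -2, 0, 2, 3, 5, 6, 8, 11}


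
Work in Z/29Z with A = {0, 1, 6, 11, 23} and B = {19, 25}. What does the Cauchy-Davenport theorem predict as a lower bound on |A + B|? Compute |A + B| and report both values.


Cauchy-Davenport: |A + B| ≥ min(p, |A| + |B| - 1) for A, B nonempty in Z/pZ.
|A| = 5, |B| = 2, p = 29.
CD lower bound = min(29, 5 + 2 - 1) = min(29, 6) = 6.
Compute A + B mod 29 directly:
a = 0: 0+19=19, 0+25=25
a = 1: 1+19=20, 1+25=26
a = 6: 6+19=25, 6+25=2
a = 11: 11+19=1, 11+25=7
a = 23: 23+19=13, 23+25=19
A + B = {1, 2, 7, 13, 19, 20, 25, 26}, so |A + B| = 8.
Verify: 8 ≥ 6? Yes ✓.

CD lower bound = 6, actual |A + B| = 8.


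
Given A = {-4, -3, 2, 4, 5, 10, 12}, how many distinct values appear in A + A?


A + A = {a + a' : a, a' ∈ A}; |A| = 7.
General bounds: 2|A| - 1 ≤ |A + A| ≤ |A|(|A|+1)/2, i.e. 13 ≤ |A + A| ≤ 28.
Lower bound 2|A|-1 is attained iff A is an arithmetic progression.
Enumerate sums a + a' for a ≤ a' (symmetric, so this suffices):
a = -4: -4+-4=-8, -4+-3=-7, -4+2=-2, -4+4=0, -4+5=1, -4+10=6, -4+12=8
a = -3: -3+-3=-6, -3+2=-1, -3+4=1, -3+5=2, -3+10=7, -3+12=9
a = 2: 2+2=4, 2+4=6, 2+5=7, 2+10=12, 2+12=14
a = 4: 4+4=8, 4+5=9, 4+10=14, 4+12=16
a = 5: 5+5=10, 5+10=15, 5+12=17
a = 10: 10+10=20, 10+12=22
a = 12: 12+12=24
Distinct sums: {-8, -7, -6, -2, -1, 0, 1, 2, 4, 6, 7, 8, 9, 10, 12, 14, 15, 16, 17, 20, 22, 24}
|A + A| = 22

|A + A| = 22


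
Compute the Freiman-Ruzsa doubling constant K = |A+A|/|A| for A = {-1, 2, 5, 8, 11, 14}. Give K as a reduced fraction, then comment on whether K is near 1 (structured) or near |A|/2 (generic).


|A| = 6.
Compute A + A by enumerating all 36 pairs.
A + A = {-2, 1, 4, 7, 10, 13, 16, 19, 22, 25, 28}, so |A + A| = 11.
K = |A + A| / |A| = 11/6 (already in lowest terms) ≈ 1.8333.
Reference: AP of size 6 gives K = 11/6 ≈ 1.8333; a fully generic set of size 6 gives K ≈ 3.5000.

|A| = 6, |A + A| = 11, K = 11/6.


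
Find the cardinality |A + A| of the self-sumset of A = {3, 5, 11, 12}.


A + A = {a + a' : a, a' ∈ A}; |A| = 4.
General bounds: 2|A| - 1 ≤ |A + A| ≤ |A|(|A|+1)/2, i.e. 7 ≤ |A + A| ≤ 10.
Lower bound 2|A|-1 is attained iff A is an arithmetic progression.
Enumerate sums a + a' for a ≤ a' (symmetric, so this suffices):
a = 3: 3+3=6, 3+5=8, 3+11=14, 3+12=15
a = 5: 5+5=10, 5+11=16, 5+12=17
a = 11: 11+11=22, 11+12=23
a = 12: 12+12=24
Distinct sums: {6, 8, 10, 14, 15, 16, 17, 22, 23, 24}
|A + A| = 10

|A + A| = 10


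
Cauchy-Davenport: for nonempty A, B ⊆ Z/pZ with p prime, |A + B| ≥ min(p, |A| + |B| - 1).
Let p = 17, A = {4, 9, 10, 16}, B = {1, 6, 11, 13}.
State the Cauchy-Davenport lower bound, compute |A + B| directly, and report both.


Cauchy-Davenport: |A + B| ≥ min(p, |A| + |B| - 1) for A, B nonempty in Z/pZ.
|A| = 4, |B| = 4, p = 17.
CD lower bound = min(17, 4 + 4 - 1) = min(17, 7) = 7.
Compute A + B mod 17 directly:
a = 4: 4+1=5, 4+6=10, 4+11=15, 4+13=0
a = 9: 9+1=10, 9+6=15, 9+11=3, 9+13=5
a = 10: 10+1=11, 10+6=16, 10+11=4, 10+13=6
a = 16: 16+1=0, 16+6=5, 16+11=10, 16+13=12
A + B = {0, 3, 4, 5, 6, 10, 11, 12, 15, 16}, so |A + B| = 10.
Verify: 10 ≥ 7? Yes ✓.

CD lower bound = 7, actual |A + B| = 10.


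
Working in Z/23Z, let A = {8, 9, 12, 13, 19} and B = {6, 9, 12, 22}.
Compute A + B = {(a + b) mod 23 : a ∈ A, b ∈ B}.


Work in Z/23Z: reduce every sum a + b modulo 23.
Enumerate all 20 pairs:
a = 8: 8+6=14, 8+9=17, 8+12=20, 8+22=7
a = 9: 9+6=15, 9+9=18, 9+12=21, 9+22=8
a = 12: 12+6=18, 12+9=21, 12+12=1, 12+22=11
a = 13: 13+6=19, 13+9=22, 13+12=2, 13+22=12
a = 19: 19+6=2, 19+9=5, 19+12=8, 19+22=18
Distinct residues collected: {1, 2, 5, 7, 8, 11, 12, 14, 15, 17, 18, 19, 20, 21, 22}
|A + B| = 15 (out of 23 total residues).

A + B = {1, 2, 5, 7, 8, 11, 12, 14, 15, 17, 18, 19, 20, 21, 22}


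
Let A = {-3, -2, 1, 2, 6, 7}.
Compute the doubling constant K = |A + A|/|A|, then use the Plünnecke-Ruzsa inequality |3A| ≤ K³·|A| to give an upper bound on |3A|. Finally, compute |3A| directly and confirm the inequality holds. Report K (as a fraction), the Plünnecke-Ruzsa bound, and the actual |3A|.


|A| = 6.
Step 1: Compute A + A by enumerating all 36 pairs.
A + A = {-6, -5, -4, -2, -1, 0, 2, 3, 4, 5, 7, 8, 9, 12, 13, 14}, so |A + A| = 16.
Step 2: Doubling constant K = |A + A|/|A| = 16/6 = 16/6 ≈ 2.6667.
Step 3: Plünnecke-Ruzsa gives |3A| ≤ K³·|A| = (2.6667)³ · 6 ≈ 113.7778.
Step 4: Compute 3A = A + A + A directly by enumerating all triples (a,b,c) ∈ A³; |3A| = 30.
Step 5: Check 30 ≤ 113.7778? Yes ✓.

K = 16/6, Plünnecke-Ruzsa bound K³|A| ≈ 113.7778, |3A| = 30, inequality holds.


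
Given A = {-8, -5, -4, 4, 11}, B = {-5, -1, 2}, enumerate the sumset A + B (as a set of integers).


A + B = {a + b : a ∈ A, b ∈ B}.
Enumerate all |A|·|B| = 5·3 = 15 pairs (a, b) and collect distinct sums.
a = -8: -8+-5=-13, -8+-1=-9, -8+2=-6
a = -5: -5+-5=-10, -5+-1=-6, -5+2=-3
a = -4: -4+-5=-9, -4+-1=-5, -4+2=-2
a = 4: 4+-5=-1, 4+-1=3, 4+2=6
a = 11: 11+-5=6, 11+-1=10, 11+2=13
Collecting distinct sums: A + B = {-13, -10, -9, -6, -5, -3, -2, -1, 3, 6, 10, 13}
|A + B| = 12

A + B = {-13, -10, -9, -6, -5, -3, -2, -1, 3, 6, 10, 13}


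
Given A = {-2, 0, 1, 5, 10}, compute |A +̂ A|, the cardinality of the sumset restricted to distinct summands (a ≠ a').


Restricted sumset: A +̂ A = {a + a' : a ∈ A, a' ∈ A, a ≠ a'}.
Equivalently, take A + A and drop any sum 2a that is achievable ONLY as a + a for a ∈ A (i.e. sums representable only with equal summands).
Enumerate pairs (a, a') with a < a' (symmetric, so each unordered pair gives one sum; this covers all a ≠ a'):
  -2 + 0 = -2
  -2 + 1 = -1
  -2 + 5 = 3
  -2 + 10 = 8
  0 + 1 = 1
  0 + 5 = 5
  0 + 10 = 10
  1 + 5 = 6
  1 + 10 = 11
  5 + 10 = 15
Collected distinct sums: {-2, -1, 1, 3, 5, 6, 8, 10, 11, 15}
|A +̂ A| = 10
(Reference bound: |A +̂ A| ≥ 2|A| - 3 for |A| ≥ 2, with |A| = 5 giving ≥ 7.)

|A +̂ A| = 10


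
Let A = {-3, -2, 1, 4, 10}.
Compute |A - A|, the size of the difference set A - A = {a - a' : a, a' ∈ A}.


A - A = {a - a' : a, a' ∈ A}; |A| = 5.
Bounds: 2|A|-1 ≤ |A - A| ≤ |A|² - |A| + 1, i.e. 9 ≤ |A - A| ≤ 21.
Note: 0 ∈ A - A always (from a - a). The set is symmetric: if d ∈ A - A then -d ∈ A - A.
Enumerate nonzero differences d = a - a' with a > a' (then include -d):
Positive differences: {1, 3, 4, 6, 7, 9, 12, 13}
Full difference set: {0} ∪ (positive diffs) ∪ (negative diffs).
|A - A| = 1 + 2·8 = 17 (matches direct enumeration: 17).

|A - A| = 17


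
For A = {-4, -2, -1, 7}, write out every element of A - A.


A - A = {a - a' : a, a' ∈ A}.
Compute a - a' for each ordered pair (a, a'):
a = -4: -4--4=0, -4--2=-2, -4--1=-3, -4-7=-11
a = -2: -2--4=2, -2--2=0, -2--1=-1, -2-7=-9
a = -1: -1--4=3, -1--2=1, -1--1=0, -1-7=-8
a = 7: 7--4=11, 7--2=9, 7--1=8, 7-7=0
Collecting distinct values (and noting 0 appears from a-a):
A - A = {-11, -9, -8, -3, -2, -1, 0, 1, 2, 3, 8, 9, 11}
|A - A| = 13

A - A = {-11, -9, -8, -3, -2, -1, 0, 1, 2, 3, 8, 9, 11}


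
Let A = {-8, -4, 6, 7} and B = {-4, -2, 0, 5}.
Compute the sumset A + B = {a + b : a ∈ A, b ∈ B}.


A + B = {a + b : a ∈ A, b ∈ B}.
Enumerate all |A|·|B| = 4·4 = 16 pairs (a, b) and collect distinct sums.
a = -8: -8+-4=-12, -8+-2=-10, -8+0=-8, -8+5=-3
a = -4: -4+-4=-8, -4+-2=-6, -4+0=-4, -4+5=1
a = 6: 6+-4=2, 6+-2=4, 6+0=6, 6+5=11
a = 7: 7+-4=3, 7+-2=5, 7+0=7, 7+5=12
Collecting distinct sums: A + B = {-12, -10, -8, -6, -4, -3, 1, 2, 3, 4, 5, 6, 7, 11, 12}
|A + B| = 15

A + B = {-12, -10, -8, -6, -4, -3, 1, 2, 3, 4, 5, 6, 7, 11, 12}


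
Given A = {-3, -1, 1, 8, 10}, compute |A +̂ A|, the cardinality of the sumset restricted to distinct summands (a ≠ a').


Restricted sumset: A +̂ A = {a + a' : a ∈ A, a' ∈ A, a ≠ a'}.
Equivalently, take A + A and drop any sum 2a that is achievable ONLY as a + a for a ∈ A (i.e. sums representable only with equal summands).
Enumerate pairs (a, a') with a < a' (symmetric, so each unordered pair gives one sum; this covers all a ≠ a'):
  -3 + -1 = -4
  -3 + 1 = -2
  -3 + 8 = 5
  -3 + 10 = 7
  -1 + 1 = 0
  -1 + 8 = 7
  -1 + 10 = 9
  1 + 8 = 9
  1 + 10 = 11
  8 + 10 = 18
Collected distinct sums: {-4, -2, 0, 5, 7, 9, 11, 18}
|A +̂ A| = 8
(Reference bound: |A +̂ A| ≥ 2|A| - 3 for |A| ≥ 2, with |A| = 5 giving ≥ 7.)

|A +̂ A| = 8


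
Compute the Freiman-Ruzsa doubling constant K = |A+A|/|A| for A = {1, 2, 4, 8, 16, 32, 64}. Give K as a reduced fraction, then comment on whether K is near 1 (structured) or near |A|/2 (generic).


|A| = 7.
Compute A + A by enumerating all 49 pairs.
A + A = {2, 3, 4, 5, 6, 8, 9, 10, 12, 16, 17, 18, 20, 24, 32, 33, 34, 36, 40, 48, 64, 65, 66, 68, 72, 80, 96, 128}, so |A + A| = 28.
K = |A + A| / |A| = 28/7 = 4/1 ≈ 4.0000.
Reference: AP of size 7 gives K = 13/7 ≈ 1.8571; a fully generic set of size 7 gives K ≈ 4.0000.

|A| = 7, |A + A| = 28, K = 28/7 = 4/1.


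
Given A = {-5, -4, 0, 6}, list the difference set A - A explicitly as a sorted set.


A - A = {a - a' : a, a' ∈ A}.
Compute a - a' for each ordered pair (a, a'):
a = -5: -5--5=0, -5--4=-1, -5-0=-5, -5-6=-11
a = -4: -4--5=1, -4--4=0, -4-0=-4, -4-6=-10
a = 0: 0--5=5, 0--4=4, 0-0=0, 0-6=-6
a = 6: 6--5=11, 6--4=10, 6-0=6, 6-6=0
Collecting distinct values (and noting 0 appears from a-a):
A - A = {-11, -10, -6, -5, -4, -1, 0, 1, 4, 5, 6, 10, 11}
|A - A| = 13

A - A = {-11, -10, -6, -5, -4, -1, 0, 1, 4, 5, 6, 10, 11}


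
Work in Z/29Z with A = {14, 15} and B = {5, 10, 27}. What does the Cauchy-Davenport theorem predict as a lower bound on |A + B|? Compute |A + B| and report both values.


Cauchy-Davenport: |A + B| ≥ min(p, |A| + |B| - 1) for A, B nonempty in Z/pZ.
|A| = 2, |B| = 3, p = 29.
CD lower bound = min(29, 2 + 3 - 1) = min(29, 4) = 4.
Compute A + B mod 29 directly:
a = 14: 14+5=19, 14+10=24, 14+27=12
a = 15: 15+5=20, 15+10=25, 15+27=13
A + B = {12, 13, 19, 20, 24, 25}, so |A + B| = 6.
Verify: 6 ≥ 4? Yes ✓.

CD lower bound = 4, actual |A + B| = 6.


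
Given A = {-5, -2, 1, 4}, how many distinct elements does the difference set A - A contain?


A - A = {a - a' : a, a' ∈ A}; |A| = 4.
Bounds: 2|A|-1 ≤ |A - A| ≤ |A|² - |A| + 1, i.e. 7 ≤ |A - A| ≤ 13.
Note: 0 ∈ A - A always (from a - a). The set is symmetric: if d ∈ A - A then -d ∈ A - A.
Enumerate nonzero differences d = a - a' with a > a' (then include -d):
Positive differences: {3, 6, 9}
Full difference set: {0} ∪ (positive diffs) ∪ (negative diffs).
|A - A| = 1 + 2·3 = 7 (matches direct enumeration: 7).

|A - A| = 7


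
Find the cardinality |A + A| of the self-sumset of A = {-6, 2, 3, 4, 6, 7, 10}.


A + A = {a + a' : a, a' ∈ A}; |A| = 7.
General bounds: 2|A| - 1 ≤ |A + A| ≤ |A|(|A|+1)/2, i.e. 13 ≤ |A + A| ≤ 28.
Lower bound 2|A|-1 is attained iff A is an arithmetic progression.
Enumerate sums a + a' for a ≤ a' (symmetric, so this suffices):
a = -6: -6+-6=-12, -6+2=-4, -6+3=-3, -6+4=-2, -6+6=0, -6+7=1, -6+10=4
a = 2: 2+2=4, 2+3=5, 2+4=6, 2+6=8, 2+7=9, 2+10=12
a = 3: 3+3=6, 3+4=7, 3+6=9, 3+7=10, 3+10=13
a = 4: 4+4=8, 4+6=10, 4+7=11, 4+10=14
a = 6: 6+6=12, 6+7=13, 6+10=16
a = 7: 7+7=14, 7+10=17
a = 10: 10+10=20
Distinct sums: {-12, -4, -3, -2, 0, 1, 4, 5, 6, 7, 8, 9, 10, 11, 12, 13, 14, 16, 17, 20}
|A + A| = 20

|A + A| = 20


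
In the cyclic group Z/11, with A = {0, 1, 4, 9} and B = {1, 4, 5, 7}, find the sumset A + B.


Work in Z/11Z: reduce every sum a + b modulo 11.
Enumerate all 16 pairs:
a = 0: 0+1=1, 0+4=4, 0+5=5, 0+7=7
a = 1: 1+1=2, 1+4=5, 1+5=6, 1+7=8
a = 4: 4+1=5, 4+4=8, 4+5=9, 4+7=0
a = 9: 9+1=10, 9+4=2, 9+5=3, 9+7=5
Distinct residues collected: {0, 1, 2, 3, 4, 5, 6, 7, 8, 9, 10}
|A + B| = 11 (out of 11 total residues).

A + B = {0, 1, 2, 3, 4, 5, 6, 7, 8, 9, 10}


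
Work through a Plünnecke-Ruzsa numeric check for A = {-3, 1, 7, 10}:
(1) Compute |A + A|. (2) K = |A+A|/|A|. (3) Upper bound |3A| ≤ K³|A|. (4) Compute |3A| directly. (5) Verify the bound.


|A| = 4.
Step 1: Compute A + A by enumerating all 16 pairs.
A + A = {-6, -2, 2, 4, 7, 8, 11, 14, 17, 20}, so |A + A| = 10.
Step 2: Doubling constant K = |A + A|/|A| = 10/4 = 10/4 ≈ 2.5000.
Step 3: Plünnecke-Ruzsa gives |3A| ≤ K³·|A| = (2.5000)³ · 4 ≈ 62.5000.
Step 4: Compute 3A = A + A + A directly by enumerating all triples (a,b,c) ∈ A³; |3A| = 19.
Step 5: Check 19 ≤ 62.5000? Yes ✓.

K = 10/4, Plünnecke-Ruzsa bound K³|A| ≈ 62.5000, |3A| = 19, inequality holds.


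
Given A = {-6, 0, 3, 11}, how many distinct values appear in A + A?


A + A = {a + a' : a, a' ∈ A}; |A| = 4.
General bounds: 2|A| - 1 ≤ |A + A| ≤ |A|(|A|+1)/2, i.e. 7 ≤ |A + A| ≤ 10.
Lower bound 2|A|-1 is attained iff A is an arithmetic progression.
Enumerate sums a + a' for a ≤ a' (symmetric, so this suffices):
a = -6: -6+-6=-12, -6+0=-6, -6+3=-3, -6+11=5
a = 0: 0+0=0, 0+3=3, 0+11=11
a = 3: 3+3=6, 3+11=14
a = 11: 11+11=22
Distinct sums: {-12, -6, -3, 0, 3, 5, 6, 11, 14, 22}
|A + A| = 10

|A + A| = 10


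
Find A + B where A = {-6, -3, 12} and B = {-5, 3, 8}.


A + B = {a + b : a ∈ A, b ∈ B}.
Enumerate all |A|·|B| = 3·3 = 9 pairs (a, b) and collect distinct sums.
a = -6: -6+-5=-11, -6+3=-3, -6+8=2
a = -3: -3+-5=-8, -3+3=0, -3+8=5
a = 12: 12+-5=7, 12+3=15, 12+8=20
Collecting distinct sums: A + B = {-11, -8, -3, 0, 2, 5, 7, 15, 20}
|A + B| = 9

A + B = {-11, -8, -3, 0, 2, 5, 7, 15, 20}


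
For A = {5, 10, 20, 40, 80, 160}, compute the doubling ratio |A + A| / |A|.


|A| = 6.
Compute A + A by enumerating all 36 pairs.
A + A = {10, 15, 20, 25, 30, 40, 45, 50, 60, 80, 85, 90, 100, 120, 160, 165, 170, 180, 200, 240, 320}, so |A + A| = 21.
K = |A + A| / |A| = 21/6 = 7/2 ≈ 3.5000.
Reference: AP of size 6 gives K = 11/6 ≈ 1.8333; a fully generic set of size 6 gives K ≈ 3.5000.

|A| = 6, |A + A| = 21, K = 21/6 = 7/2.


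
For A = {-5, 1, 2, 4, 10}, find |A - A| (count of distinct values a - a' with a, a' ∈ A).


A - A = {a - a' : a, a' ∈ A}; |A| = 5.
Bounds: 2|A|-1 ≤ |A - A| ≤ |A|² - |A| + 1, i.e. 9 ≤ |A - A| ≤ 21.
Note: 0 ∈ A - A always (from a - a). The set is symmetric: if d ∈ A - A then -d ∈ A - A.
Enumerate nonzero differences d = a - a' with a > a' (then include -d):
Positive differences: {1, 2, 3, 6, 7, 8, 9, 15}
Full difference set: {0} ∪ (positive diffs) ∪ (negative diffs).
|A - A| = 1 + 2·8 = 17 (matches direct enumeration: 17).

|A - A| = 17


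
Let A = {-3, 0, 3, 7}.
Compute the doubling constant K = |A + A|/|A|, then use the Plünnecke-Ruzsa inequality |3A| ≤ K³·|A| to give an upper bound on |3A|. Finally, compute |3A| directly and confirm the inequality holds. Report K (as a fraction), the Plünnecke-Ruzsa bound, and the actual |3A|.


|A| = 4.
Step 1: Compute A + A by enumerating all 16 pairs.
A + A = {-6, -3, 0, 3, 4, 6, 7, 10, 14}, so |A + A| = 9.
Step 2: Doubling constant K = |A + A|/|A| = 9/4 = 9/4 ≈ 2.2500.
Step 3: Plünnecke-Ruzsa gives |3A| ≤ K³·|A| = (2.2500)³ · 4 ≈ 45.5625.
Step 4: Compute 3A = A + A + A directly by enumerating all triples (a,b,c) ∈ A³; |3A| = 16.
Step 5: Check 16 ≤ 45.5625? Yes ✓.

K = 9/4, Plünnecke-Ruzsa bound K³|A| ≈ 45.5625, |3A| = 16, inequality holds.


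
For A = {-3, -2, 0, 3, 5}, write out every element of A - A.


A - A = {a - a' : a, a' ∈ A}.
Compute a - a' for each ordered pair (a, a'):
a = -3: -3--3=0, -3--2=-1, -3-0=-3, -3-3=-6, -3-5=-8
a = -2: -2--3=1, -2--2=0, -2-0=-2, -2-3=-5, -2-5=-7
a = 0: 0--3=3, 0--2=2, 0-0=0, 0-3=-3, 0-5=-5
a = 3: 3--3=6, 3--2=5, 3-0=3, 3-3=0, 3-5=-2
a = 5: 5--3=8, 5--2=7, 5-0=5, 5-3=2, 5-5=0
Collecting distinct values (and noting 0 appears from a-a):
A - A = {-8, -7, -6, -5, -3, -2, -1, 0, 1, 2, 3, 5, 6, 7, 8}
|A - A| = 15

A - A = {-8, -7, -6, -5, -3, -2, -1, 0, 1, 2, 3, 5, 6, 7, 8}


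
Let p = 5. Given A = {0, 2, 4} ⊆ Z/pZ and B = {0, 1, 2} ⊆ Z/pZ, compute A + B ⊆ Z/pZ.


Work in Z/5Z: reduce every sum a + b modulo 5.
Enumerate all 9 pairs:
a = 0: 0+0=0, 0+1=1, 0+2=2
a = 2: 2+0=2, 2+1=3, 2+2=4
a = 4: 4+0=4, 4+1=0, 4+2=1
Distinct residues collected: {0, 1, 2, 3, 4}
|A + B| = 5 (out of 5 total residues).

A + B = {0, 1, 2, 3, 4}


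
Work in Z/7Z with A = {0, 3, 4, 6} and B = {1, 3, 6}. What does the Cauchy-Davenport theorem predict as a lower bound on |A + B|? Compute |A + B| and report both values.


Cauchy-Davenport: |A + B| ≥ min(p, |A| + |B| - 1) for A, B nonempty in Z/pZ.
|A| = 4, |B| = 3, p = 7.
CD lower bound = min(7, 4 + 3 - 1) = min(7, 6) = 6.
Compute A + B mod 7 directly:
a = 0: 0+1=1, 0+3=3, 0+6=6
a = 3: 3+1=4, 3+3=6, 3+6=2
a = 4: 4+1=5, 4+3=0, 4+6=3
a = 6: 6+1=0, 6+3=2, 6+6=5
A + B = {0, 1, 2, 3, 4, 5, 6}, so |A + B| = 7.
Verify: 7 ≥ 6? Yes ✓.

CD lower bound = 6, actual |A + B| = 7.


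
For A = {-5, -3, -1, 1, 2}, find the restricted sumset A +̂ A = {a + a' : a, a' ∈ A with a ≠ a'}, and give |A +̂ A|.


Restricted sumset: A +̂ A = {a + a' : a ∈ A, a' ∈ A, a ≠ a'}.
Equivalently, take A + A and drop any sum 2a that is achievable ONLY as a + a for a ∈ A (i.e. sums representable only with equal summands).
Enumerate pairs (a, a') with a < a' (symmetric, so each unordered pair gives one sum; this covers all a ≠ a'):
  -5 + -3 = -8
  -5 + -1 = -6
  -5 + 1 = -4
  -5 + 2 = -3
  -3 + -1 = -4
  -3 + 1 = -2
  -3 + 2 = -1
  -1 + 1 = 0
  -1 + 2 = 1
  1 + 2 = 3
Collected distinct sums: {-8, -6, -4, -3, -2, -1, 0, 1, 3}
|A +̂ A| = 9
(Reference bound: |A +̂ A| ≥ 2|A| - 3 for |A| ≥ 2, with |A| = 5 giving ≥ 7.)

|A +̂ A| = 9


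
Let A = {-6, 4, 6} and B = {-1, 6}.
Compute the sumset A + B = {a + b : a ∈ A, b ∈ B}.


A + B = {a + b : a ∈ A, b ∈ B}.
Enumerate all |A|·|B| = 3·2 = 6 pairs (a, b) and collect distinct sums.
a = -6: -6+-1=-7, -6+6=0
a = 4: 4+-1=3, 4+6=10
a = 6: 6+-1=5, 6+6=12
Collecting distinct sums: A + B = {-7, 0, 3, 5, 10, 12}
|A + B| = 6

A + B = {-7, 0, 3, 5, 10, 12}


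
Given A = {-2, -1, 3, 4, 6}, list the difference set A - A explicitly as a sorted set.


A - A = {a - a' : a, a' ∈ A}.
Compute a - a' for each ordered pair (a, a'):
a = -2: -2--2=0, -2--1=-1, -2-3=-5, -2-4=-6, -2-6=-8
a = -1: -1--2=1, -1--1=0, -1-3=-4, -1-4=-5, -1-6=-7
a = 3: 3--2=5, 3--1=4, 3-3=0, 3-4=-1, 3-6=-3
a = 4: 4--2=6, 4--1=5, 4-3=1, 4-4=0, 4-6=-2
a = 6: 6--2=8, 6--1=7, 6-3=3, 6-4=2, 6-6=0
Collecting distinct values (and noting 0 appears from a-a):
A - A = {-8, -7, -6, -5, -4, -3, -2, -1, 0, 1, 2, 3, 4, 5, 6, 7, 8}
|A - A| = 17

A - A = {-8, -7, -6, -5, -4, -3, -2, -1, 0, 1, 2, 3, 4, 5, 6, 7, 8}


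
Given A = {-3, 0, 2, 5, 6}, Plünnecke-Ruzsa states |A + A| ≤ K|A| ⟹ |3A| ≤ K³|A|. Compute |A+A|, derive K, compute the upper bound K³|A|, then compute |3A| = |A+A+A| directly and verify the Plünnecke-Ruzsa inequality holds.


|A| = 5.
Step 1: Compute A + A by enumerating all 25 pairs.
A + A = {-6, -3, -1, 0, 2, 3, 4, 5, 6, 7, 8, 10, 11, 12}, so |A + A| = 14.
Step 2: Doubling constant K = |A + A|/|A| = 14/5 = 14/5 ≈ 2.8000.
Step 3: Plünnecke-Ruzsa gives |3A| ≤ K³·|A| = (2.8000)³ · 5 ≈ 109.7600.
Step 4: Compute 3A = A + A + A directly by enumerating all triples (a,b,c) ∈ A³; |3A| = 24.
Step 5: Check 24 ≤ 109.7600? Yes ✓.

K = 14/5, Plünnecke-Ruzsa bound K³|A| ≈ 109.7600, |3A| = 24, inequality holds.


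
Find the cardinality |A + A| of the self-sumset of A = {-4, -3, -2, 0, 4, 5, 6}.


A + A = {a + a' : a, a' ∈ A}; |A| = 7.
General bounds: 2|A| - 1 ≤ |A + A| ≤ |A|(|A|+1)/2, i.e. 13 ≤ |A + A| ≤ 28.
Lower bound 2|A|-1 is attained iff A is an arithmetic progression.
Enumerate sums a + a' for a ≤ a' (symmetric, so this suffices):
a = -4: -4+-4=-8, -4+-3=-7, -4+-2=-6, -4+0=-4, -4+4=0, -4+5=1, -4+6=2
a = -3: -3+-3=-6, -3+-2=-5, -3+0=-3, -3+4=1, -3+5=2, -3+6=3
a = -2: -2+-2=-4, -2+0=-2, -2+4=2, -2+5=3, -2+6=4
a = 0: 0+0=0, 0+4=4, 0+5=5, 0+6=6
a = 4: 4+4=8, 4+5=9, 4+6=10
a = 5: 5+5=10, 5+6=11
a = 6: 6+6=12
Distinct sums: {-8, -7, -6, -5, -4, -3, -2, 0, 1, 2, 3, 4, 5, 6, 8, 9, 10, 11, 12}
|A + A| = 19

|A + A| = 19


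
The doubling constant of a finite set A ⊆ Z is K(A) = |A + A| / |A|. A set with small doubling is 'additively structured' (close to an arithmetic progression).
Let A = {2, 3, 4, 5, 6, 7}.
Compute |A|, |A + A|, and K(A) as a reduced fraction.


|A| = 6.
Compute A + A by enumerating all 36 pairs.
A + A = {4, 5, 6, 7, 8, 9, 10, 11, 12, 13, 14}, so |A + A| = 11.
K = |A + A| / |A| = 11/6 (already in lowest terms) ≈ 1.8333.
Reference: AP of size 6 gives K = 11/6 ≈ 1.8333; a fully generic set of size 6 gives K ≈ 3.5000.

|A| = 6, |A + A| = 11, K = 11/6.


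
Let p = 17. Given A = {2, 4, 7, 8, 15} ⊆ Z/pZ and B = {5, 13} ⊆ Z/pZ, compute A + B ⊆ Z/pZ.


Work in Z/17Z: reduce every sum a + b modulo 17.
Enumerate all 10 pairs:
a = 2: 2+5=7, 2+13=15
a = 4: 4+5=9, 4+13=0
a = 7: 7+5=12, 7+13=3
a = 8: 8+5=13, 8+13=4
a = 15: 15+5=3, 15+13=11
Distinct residues collected: {0, 3, 4, 7, 9, 11, 12, 13, 15}
|A + B| = 9 (out of 17 total residues).

A + B = {0, 3, 4, 7, 9, 11, 12, 13, 15}


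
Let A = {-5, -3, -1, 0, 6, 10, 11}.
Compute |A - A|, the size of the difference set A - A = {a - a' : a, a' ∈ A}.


A - A = {a - a' : a, a' ∈ A}; |A| = 7.
Bounds: 2|A|-1 ≤ |A - A| ≤ |A|² - |A| + 1, i.e. 13 ≤ |A - A| ≤ 43.
Note: 0 ∈ A - A always (from a - a). The set is symmetric: if d ∈ A - A then -d ∈ A - A.
Enumerate nonzero differences d = a - a' with a > a' (then include -d):
Positive differences: {1, 2, 3, 4, 5, 6, 7, 9, 10, 11, 12, 13, 14, 15, 16}
Full difference set: {0} ∪ (positive diffs) ∪ (negative diffs).
|A - A| = 1 + 2·15 = 31 (matches direct enumeration: 31).

|A - A| = 31


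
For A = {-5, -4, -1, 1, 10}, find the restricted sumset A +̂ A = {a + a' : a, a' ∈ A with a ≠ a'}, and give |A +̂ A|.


Restricted sumset: A +̂ A = {a + a' : a ∈ A, a' ∈ A, a ≠ a'}.
Equivalently, take A + A and drop any sum 2a that is achievable ONLY as a + a for a ∈ A (i.e. sums representable only with equal summands).
Enumerate pairs (a, a') with a < a' (symmetric, so each unordered pair gives one sum; this covers all a ≠ a'):
  -5 + -4 = -9
  -5 + -1 = -6
  -5 + 1 = -4
  -5 + 10 = 5
  -4 + -1 = -5
  -4 + 1 = -3
  -4 + 10 = 6
  -1 + 1 = 0
  -1 + 10 = 9
  1 + 10 = 11
Collected distinct sums: {-9, -6, -5, -4, -3, 0, 5, 6, 9, 11}
|A +̂ A| = 10
(Reference bound: |A +̂ A| ≥ 2|A| - 3 for |A| ≥ 2, with |A| = 5 giving ≥ 7.)

|A +̂ A| = 10


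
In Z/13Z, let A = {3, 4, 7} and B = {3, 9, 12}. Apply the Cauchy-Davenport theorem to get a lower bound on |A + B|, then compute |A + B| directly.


Cauchy-Davenport: |A + B| ≥ min(p, |A| + |B| - 1) for A, B nonempty in Z/pZ.
|A| = 3, |B| = 3, p = 13.
CD lower bound = min(13, 3 + 3 - 1) = min(13, 5) = 5.
Compute A + B mod 13 directly:
a = 3: 3+3=6, 3+9=12, 3+12=2
a = 4: 4+3=7, 4+9=0, 4+12=3
a = 7: 7+3=10, 7+9=3, 7+12=6
A + B = {0, 2, 3, 6, 7, 10, 12}, so |A + B| = 7.
Verify: 7 ≥ 5? Yes ✓.

CD lower bound = 5, actual |A + B| = 7.


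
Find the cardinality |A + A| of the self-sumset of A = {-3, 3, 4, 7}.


A + A = {a + a' : a, a' ∈ A}; |A| = 4.
General bounds: 2|A| - 1 ≤ |A + A| ≤ |A|(|A|+1)/2, i.e. 7 ≤ |A + A| ≤ 10.
Lower bound 2|A|-1 is attained iff A is an arithmetic progression.
Enumerate sums a + a' for a ≤ a' (symmetric, so this suffices):
a = -3: -3+-3=-6, -3+3=0, -3+4=1, -3+7=4
a = 3: 3+3=6, 3+4=7, 3+7=10
a = 4: 4+4=8, 4+7=11
a = 7: 7+7=14
Distinct sums: {-6, 0, 1, 4, 6, 7, 8, 10, 11, 14}
|A + A| = 10

|A + A| = 10


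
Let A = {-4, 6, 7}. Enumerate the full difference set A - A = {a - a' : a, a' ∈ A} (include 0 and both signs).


A - A = {a - a' : a, a' ∈ A}.
Compute a - a' for each ordered pair (a, a'):
a = -4: -4--4=0, -4-6=-10, -4-7=-11
a = 6: 6--4=10, 6-6=0, 6-7=-1
a = 7: 7--4=11, 7-6=1, 7-7=0
Collecting distinct values (and noting 0 appears from a-a):
A - A = {-11, -10, -1, 0, 1, 10, 11}
|A - A| = 7

A - A = {-11, -10, -1, 0, 1, 10, 11}


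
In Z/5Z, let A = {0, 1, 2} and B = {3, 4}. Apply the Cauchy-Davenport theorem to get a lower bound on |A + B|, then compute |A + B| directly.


Cauchy-Davenport: |A + B| ≥ min(p, |A| + |B| - 1) for A, B nonempty in Z/pZ.
|A| = 3, |B| = 2, p = 5.
CD lower bound = min(5, 3 + 2 - 1) = min(5, 4) = 4.
Compute A + B mod 5 directly:
a = 0: 0+3=3, 0+4=4
a = 1: 1+3=4, 1+4=0
a = 2: 2+3=0, 2+4=1
A + B = {0, 1, 3, 4}, so |A + B| = 4.
Verify: 4 ≥ 4? Yes ✓.

CD lower bound = 4, actual |A + B| = 4.


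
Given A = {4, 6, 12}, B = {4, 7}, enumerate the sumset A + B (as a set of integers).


A + B = {a + b : a ∈ A, b ∈ B}.
Enumerate all |A|·|B| = 3·2 = 6 pairs (a, b) and collect distinct sums.
a = 4: 4+4=8, 4+7=11
a = 6: 6+4=10, 6+7=13
a = 12: 12+4=16, 12+7=19
Collecting distinct sums: A + B = {8, 10, 11, 13, 16, 19}
|A + B| = 6

A + B = {8, 10, 11, 13, 16, 19}


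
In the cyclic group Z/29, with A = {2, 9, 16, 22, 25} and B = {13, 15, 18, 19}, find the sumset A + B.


Work in Z/29Z: reduce every sum a + b modulo 29.
Enumerate all 20 pairs:
a = 2: 2+13=15, 2+15=17, 2+18=20, 2+19=21
a = 9: 9+13=22, 9+15=24, 9+18=27, 9+19=28
a = 16: 16+13=0, 16+15=2, 16+18=5, 16+19=6
a = 22: 22+13=6, 22+15=8, 22+18=11, 22+19=12
a = 25: 25+13=9, 25+15=11, 25+18=14, 25+19=15
Distinct residues collected: {0, 2, 5, 6, 8, 9, 11, 12, 14, 15, 17, 20, 21, 22, 24, 27, 28}
|A + B| = 17 (out of 29 total residues).

A + B = {0, 2, 5, 6, 8, 9, 11, 12, 14, 15, 17, 20, 21, 22, 24, 27, 28}


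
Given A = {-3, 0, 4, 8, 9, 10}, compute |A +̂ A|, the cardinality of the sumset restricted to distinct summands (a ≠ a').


Restricted sumset: A +̂ A = {a + a' : a ∈ A, a' ∈ A, a ≠ a'}.
Equivalently, take A + A and drop any sum 2a that is achievable ONLY as a + a for a ∈ A (i.e. sums representable only with equal summands).
Enumerate pairs (a, a') with a < a' (symmetric, so each unordered pair gives one sum; this covers all a ≠ a'):
  -3 + 0 = -3
  -3 + 4 = 1
  -3 + 8 = 5
  -3 + 9 = 6
  -3 + 10 = 7
  0 + 4 = 4
  0 + 8 = 8
  0 + 9 = 9
  0 + 10 = 10
  4 + 8 = 12
  4 + 9 = 13
  4 + 10 = 14
  8 + 9 = 17
  8 + 10 = 18
  9 + 10 = 19
Collected distinct sums: {-3, 1, 4, 5, 6, 7, 8, 9, 10, 12, 13, 14, 17, 18, 19}
|A +̂ A| = 15
(Reference bound: |A +̂ A| ≥ 2|A| - 3 for |A| ≥ 2, with |A| = 6 giving ≥ 9.)

|A +̂ A| = 15
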